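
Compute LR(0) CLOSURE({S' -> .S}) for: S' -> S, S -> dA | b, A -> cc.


Start: S' -> .S
For each item with dot before a nonterminal B, add B -> .γ for every B-production
Closure: [S' -> .S, S -> .dA, S -> .b]


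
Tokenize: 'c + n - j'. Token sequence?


Scan left to right, longest-match per lexeme
Tokens: ID(c), OP(+), ID(n), OP(-), ID(j)


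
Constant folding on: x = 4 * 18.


4 * 18 = 72 at compile time
Optimized: x = 72


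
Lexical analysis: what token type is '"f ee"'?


Pattern: double-quoted sequence
Type: STRING_LITERAL


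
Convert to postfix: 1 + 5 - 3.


Left to right (same or higher precedence on left)
Postfix: 1 5 + 3 -


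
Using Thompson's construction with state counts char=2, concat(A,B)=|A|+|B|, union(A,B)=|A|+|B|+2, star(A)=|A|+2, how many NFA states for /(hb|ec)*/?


Syntax tree has 4 char leaf(s), 1 union(s), 1 star(s)
chars contribute 4×2 = 8; each union adds +2; each star adds +2
Total: 8 + 2 + 2 = 12 states


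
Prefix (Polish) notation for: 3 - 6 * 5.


'*' binds tighter: tree is (- 3 (* 6 5))
Prefix: - 3 * 6 5


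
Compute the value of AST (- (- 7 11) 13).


Evaluate inner: (- 7 11) = -4
Evaluate root: (- -4 13) = -17
Result: -17


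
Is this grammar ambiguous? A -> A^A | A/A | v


'v^v/v' has two parse trees (no precedence encoded between ^ and /)
Ambiguous


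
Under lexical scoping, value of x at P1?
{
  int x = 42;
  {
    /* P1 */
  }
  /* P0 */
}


P1's block does not declare x; resolves to the enclosing declaration at depth 0
x = 42


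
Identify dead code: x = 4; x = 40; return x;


first assignment to x is overwritten before any read
Dead: 'x = 4'


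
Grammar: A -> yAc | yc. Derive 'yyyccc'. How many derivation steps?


Derivation: A => yAc => yyAcc => yyyccc
Steps: 3


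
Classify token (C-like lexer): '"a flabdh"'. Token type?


Pattern: double-quoted sequence
Type: STRING_LITERAL


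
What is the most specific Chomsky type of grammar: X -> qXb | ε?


Single nonterminal LHS, but q^n b^n is not regular
Classification: Type 2 (Context-Free)


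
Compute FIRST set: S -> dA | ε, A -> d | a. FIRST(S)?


Per alternative of S: FIRST(dA) = {d}; FIRST(ε) = {ε}
FIRST(S) = {d, ε}


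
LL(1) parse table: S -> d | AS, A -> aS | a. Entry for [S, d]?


For [S, d]: 'd' ∈ FIRST(d)
Entry: S -> d


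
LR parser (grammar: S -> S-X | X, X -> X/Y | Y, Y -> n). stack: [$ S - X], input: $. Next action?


handle 'S-X' on top; lookahead ∈ FOLLOW(S) = {-, $}
Action: reduce (S -> S-X)


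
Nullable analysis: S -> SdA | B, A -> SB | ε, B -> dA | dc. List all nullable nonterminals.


A nonterminal is nullable iff some alternative derives ε (directly, or every symbol in it is nullable)
Nullable: {A}


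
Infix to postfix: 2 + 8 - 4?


Left to right (same or higher precedence on left)
Postfix: 2 8 + 4 -


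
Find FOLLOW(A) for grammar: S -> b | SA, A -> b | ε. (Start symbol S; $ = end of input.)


$ ∈ FOLLOW(S). For each A -> αBβ: add FIRST(β)\{ε} to FOLLOW(B); if β nullable, add FOLLOW(A).
FOLLOW(A) = {$, b}


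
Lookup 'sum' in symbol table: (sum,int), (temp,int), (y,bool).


Lookup 'sum' → type int


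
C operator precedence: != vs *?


'*' is multiplicative (level 10); '!=' is equality (level 6)
Higher level binds tighter
'*' has higher precedence than '!='


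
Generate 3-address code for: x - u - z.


Break into single-operator statements:
t1 = x - u
t2 = t1 - z


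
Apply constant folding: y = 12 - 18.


12 - 18 = -6 at compile time
Optimized: y = -6


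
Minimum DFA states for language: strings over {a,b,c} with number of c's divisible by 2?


Track (count of c) mod 2: states 0..1, accept at 0
Minimal DFA: 2 states


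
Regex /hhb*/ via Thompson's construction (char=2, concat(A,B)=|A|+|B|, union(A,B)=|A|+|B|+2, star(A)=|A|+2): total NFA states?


Syntax tree has 3 char leaf(s), 0 union(s), 1 star(s)
chars contribute 3×2 = 6; each union adds +2; each star adds +2
Total: 6 + 0 + 2 = 8 states


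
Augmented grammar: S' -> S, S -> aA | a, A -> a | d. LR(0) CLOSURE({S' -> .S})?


Start: S' -> .S
For each item with dot before a nonterminal B, add B -> .γ for every B-production
Closure: [S' -> .S, S -> .aA, S -> .a]


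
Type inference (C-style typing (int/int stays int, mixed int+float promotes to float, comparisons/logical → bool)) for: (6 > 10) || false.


Operand types: bool || bool
Rule: logical operators take bool operands and yield bool
Result type: bool


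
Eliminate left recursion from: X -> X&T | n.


Left-recursive alternatives: X&T; non-recursive: n
Introduce X': X -> nX', X' -> &TX' | ε


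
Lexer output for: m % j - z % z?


Scan left to right, longest-match per lexeme
Tokens: ID(m), OP(%), ID(j), OP(-), ID(z), OP(%), ID(z)


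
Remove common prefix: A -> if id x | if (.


Common prefix: 'if'
Factored: A -> if A', A' -> id x | (


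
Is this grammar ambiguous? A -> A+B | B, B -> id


precedence layered via separate nonterminal B: deterministic
Unambiguous


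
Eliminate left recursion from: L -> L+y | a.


Left-recursive alternatives: L+y; non-recursive: a
Introduce L': L -> aL', L' -> +yL' | ε


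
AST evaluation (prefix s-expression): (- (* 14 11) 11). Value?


Evaluate inner: (* 14 11) = 154
Evaluate root: (- 154 11) = 143
Result: 143


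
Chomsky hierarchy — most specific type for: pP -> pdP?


LHS has context (more than one symbol) and |LHS| ≤ |RHS|
Classification: Type 1 (Context-Sensitive)


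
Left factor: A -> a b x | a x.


Common prefix: 'a'
Factored: A -> a A', A' -> b x | x


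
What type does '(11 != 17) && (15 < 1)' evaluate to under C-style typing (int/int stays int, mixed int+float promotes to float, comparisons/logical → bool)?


Operand types: bool && bool
Rule: logical operators take bool operands and yield bool
Result type: bool


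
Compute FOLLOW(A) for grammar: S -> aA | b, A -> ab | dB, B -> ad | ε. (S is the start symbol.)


$ ∈ FOLLOW(S). For each A -> αBβ: add FIRST(β)\{ε} to FOLLOW(B); if β nullable, add FOLLOW(A).
FOLLOW(A) = {$}


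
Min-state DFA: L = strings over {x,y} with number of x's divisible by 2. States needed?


Track (count of x) mod 2: states 0..1, accept at 0
Minimal DFA: 2 states


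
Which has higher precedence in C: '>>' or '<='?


'>>' is shift (level 8); '<=' is relational (level 7)
Higher level binds tighter
'>>' has higher precedence than '<='


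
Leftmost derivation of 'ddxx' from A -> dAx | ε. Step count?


Derivation: A => dAx => ddAxx => ddxx
Steps: 3


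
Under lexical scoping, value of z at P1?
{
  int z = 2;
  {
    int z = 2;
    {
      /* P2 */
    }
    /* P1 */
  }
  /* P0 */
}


z declared in the same block as P1
z = 2


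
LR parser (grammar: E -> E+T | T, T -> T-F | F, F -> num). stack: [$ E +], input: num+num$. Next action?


no handle ('E+' is not any RHS); shift 'num'
Action: shift


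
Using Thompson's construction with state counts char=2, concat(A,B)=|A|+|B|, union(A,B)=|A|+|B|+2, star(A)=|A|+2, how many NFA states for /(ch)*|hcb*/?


Syntax tree has 5 char leaf(s), 1 union(s), 2 star(s)
chars contribute 5×2 = 10; each union adds +2; each star adds +2
Total: 10 + 2 + 4 = 16 states


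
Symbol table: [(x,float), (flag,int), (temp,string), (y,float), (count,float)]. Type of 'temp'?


Lookup 'temp' → type string


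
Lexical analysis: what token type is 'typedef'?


Pattern: reserved word
Type: KEYWORD


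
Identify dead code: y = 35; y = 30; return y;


first assignment to y is overwritten before any read
Dead: 'y = 35'


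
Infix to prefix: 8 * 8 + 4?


left-to-right (same/higher precedence on left): tree is (+ (* 8 8) 4)
Prefix: + * 8 8 4


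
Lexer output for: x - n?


Scan left to right, longest-match per lexeme
Tokens: ID(x), OP(-), ID(n)


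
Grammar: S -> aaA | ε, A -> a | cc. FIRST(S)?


Per alternative of S: FIRST(aaA) = {a}; FIRST(ε) = {ε}
FIRST(S) = {a, ε}


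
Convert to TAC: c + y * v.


Break into single-operator statements:
t1 = y * v
t2 = c + t1


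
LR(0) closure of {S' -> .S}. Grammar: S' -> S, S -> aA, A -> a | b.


Start: S' -> .S
For each item with dot before a nonterminal B, add B -> .γ for every B-production
Closure: [S' -> .S, S -> .aA]


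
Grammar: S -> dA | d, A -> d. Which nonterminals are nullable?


A nonterminal is nullable iff some alternative derives ε (directly, or every symbol in it is nullable)
Nullable: {}


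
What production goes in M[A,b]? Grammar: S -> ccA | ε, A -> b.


For [A, b]: 'b' ∈ FIRST(b)
Entry: A -> b


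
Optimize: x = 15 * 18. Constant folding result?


15 * 18 = 270 at compile time
Optimized: x = 270


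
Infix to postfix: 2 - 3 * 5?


* has higher precedence, evaluate 3*5 first
Postfix: 2 3 5 * -


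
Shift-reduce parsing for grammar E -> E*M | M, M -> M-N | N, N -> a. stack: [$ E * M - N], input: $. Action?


handle 'M-N' on top
Action: reduce (M -> M-N)


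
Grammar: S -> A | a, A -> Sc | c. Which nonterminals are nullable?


A nonterminal is nullable iff some alternative derives ε (directly, or every symbol in it is nullable)
Nullable: {}


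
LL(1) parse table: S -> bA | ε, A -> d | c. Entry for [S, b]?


For [S, b]: 'b' ∈ FIRST(bA)
Entry: S -> bA


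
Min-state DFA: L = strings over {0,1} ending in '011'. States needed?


Track the longest suffix of input matching a prefix of '011': 4 classes (prefixes of length 0..3)
Minimal DFA: 4 states


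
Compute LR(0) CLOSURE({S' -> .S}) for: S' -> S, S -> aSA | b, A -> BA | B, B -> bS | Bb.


Start: S' -> .S
For each item with dot before a nonterminal B, add B -> .γ for every B-production
Closure: [S' -> .S, S -> .aSA, S -> .b]


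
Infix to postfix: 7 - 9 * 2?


* has higher precedence, evaluate 9*2 first
Postfix: 7 9 2 * -


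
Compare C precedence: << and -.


'-' is additive (level 9); '<<' is shift (level 8)
Higher level binds tighter
'-' has higher precedence than '<<'


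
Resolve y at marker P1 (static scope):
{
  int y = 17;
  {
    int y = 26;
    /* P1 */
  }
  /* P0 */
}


y declared in the same block as P1
y = 26


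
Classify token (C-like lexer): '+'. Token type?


Pattern: operator symbol
Type: OPERATOR


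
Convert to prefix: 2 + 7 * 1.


'*' binds tighter: tree is (+ 2 (* 7 1))
Prefix: + 2 * 7 1


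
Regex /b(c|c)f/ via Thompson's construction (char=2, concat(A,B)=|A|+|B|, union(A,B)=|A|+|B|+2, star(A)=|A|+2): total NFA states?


Syntax tree has 4 char leaf(s), 1 union(s), 0 star(s)
chars contribute 4×2 = 8; each union adds +2; each star adds +2
Total: 8 + 2 + 0 = 10 states


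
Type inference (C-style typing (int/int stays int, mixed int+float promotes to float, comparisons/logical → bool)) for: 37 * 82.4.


Operand types: int * float
Rule: mixed int/float promotes to float; int/int stays int
Result type: float


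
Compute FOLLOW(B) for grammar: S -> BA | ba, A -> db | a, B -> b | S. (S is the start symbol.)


$ ∈ FOLLOW(S). For each A -> αBβ: add FIRST(β)\{ε} to FOLLOW(B); if β nullable, add FOLLOW(A).
FOLLOW(B) = {a, d}


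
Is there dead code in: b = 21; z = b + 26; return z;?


b is read by z's definition; z is returned
No dead code


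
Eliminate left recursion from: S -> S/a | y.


Left-recursive alternatives: S/a; non-recursive: y
Introduce S': S -> yS', S' -> /aS' | ε


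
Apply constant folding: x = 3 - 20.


3 - 20 = -17 at compile time
Optimized: x = -17


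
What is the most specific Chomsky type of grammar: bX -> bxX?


LHS has context (more than one symbol) and |LHS| ≤ |RHS|
Classification: Type 1 (Context-Sensitive)


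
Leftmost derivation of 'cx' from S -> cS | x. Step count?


Derivation: S => cS => cx
Steps: 2


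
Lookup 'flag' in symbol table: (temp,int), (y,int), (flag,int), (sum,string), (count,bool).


Lookup 'flag' → type int


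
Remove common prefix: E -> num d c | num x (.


Common prefix: 'num'
Factored: E -> num E', E' -> d c | x (


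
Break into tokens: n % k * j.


Scan left to right, longest-match per lexeme
Tokens: ID(n), OP(%), ID(k), OP(*), ID(j)


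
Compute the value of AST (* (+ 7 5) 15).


Evaluate inner: (+ 7 5) = 12
Evaluate root: (* 12 15) = 180
Result: 180


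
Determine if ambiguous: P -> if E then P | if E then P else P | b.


dangling else: 'if E then if E then b else b' parses two ways
Ambiguous


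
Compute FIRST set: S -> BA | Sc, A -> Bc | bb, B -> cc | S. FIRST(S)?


Per alternative of S: FIRST(BA) = {c}; FIRST(Sc) = {c}
FIRST(S) = {c}


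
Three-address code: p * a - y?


Break into single-operator statements:
t1 = p * a
t2 = t1 - y


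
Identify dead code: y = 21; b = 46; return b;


y is assigned but never read
Dead: 'y = 21'


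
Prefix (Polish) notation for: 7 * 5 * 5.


left-to-right (same/higher precedence on left): tree is (* (* 7 5) 5)
Prefix: * * 7 5 5


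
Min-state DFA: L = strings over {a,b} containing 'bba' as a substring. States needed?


KMP-style automaton: 3 progress states + 1 absorbing accept = 4
Minimal DFA: 4 states


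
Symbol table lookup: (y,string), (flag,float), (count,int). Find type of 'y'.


Lookup 'y' → type string


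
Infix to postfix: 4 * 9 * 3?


Left to right (same or higher precedence on left)
Postfix: 4 9 * 3 *


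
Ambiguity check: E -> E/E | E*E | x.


'x/x*x' has two parse trees (no precedence encoded between / and *)
Ambiguous


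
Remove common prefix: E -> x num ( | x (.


Common prefix: 'x'
Factored: E -> x E', E' -> num ( | (


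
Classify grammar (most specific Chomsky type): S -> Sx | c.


Left-linear: every RHS is a terminal or one nonterminal followed by a terminal
Classification: Type 3 (Regular)


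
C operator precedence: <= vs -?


'-' is additive (level 9); '<=' is relational (level 7)
Higher level binds tighter
'-' has higher precedence than '<='


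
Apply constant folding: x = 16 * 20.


16 * 20 = 320 at compile time
Optimized: x = 320


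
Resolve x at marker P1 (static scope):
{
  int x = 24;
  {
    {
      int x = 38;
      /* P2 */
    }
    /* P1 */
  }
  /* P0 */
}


P1's block does not declare x; resolves to the enclosing declaration at depth 0
x = 24


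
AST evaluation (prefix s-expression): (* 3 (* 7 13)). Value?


Evaluate inner: (* 7 13) = 91
Evaluate root: (* 3 91) = 273
Result: 273


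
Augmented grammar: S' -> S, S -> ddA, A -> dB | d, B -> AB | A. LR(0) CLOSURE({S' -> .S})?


Start: S' -> .S
For each item with dot before a nonterminal B, add B -> .γ for every B-production
Closure: [S' -> .S, S -> .ddA]


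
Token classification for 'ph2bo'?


Pattern: letter/underscore followed by alphanumerics, not a keyword
Type: IDENTIFIER


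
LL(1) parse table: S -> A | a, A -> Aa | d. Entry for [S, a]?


For [S, a]: 'a' ∈ FIRST(a)
Entry: S -> a


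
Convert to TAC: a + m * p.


Break into single-operator statements:
t1 = m * p
t2 = a + t1


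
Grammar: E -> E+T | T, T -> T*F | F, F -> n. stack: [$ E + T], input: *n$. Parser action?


'*' can extend T; shift to build T -> T*F
Action: shift


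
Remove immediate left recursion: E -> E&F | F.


Left-recursive alternatives: E&F; non-recursive: F
Introduce E': E -> FE', E' -> &FE' | ε


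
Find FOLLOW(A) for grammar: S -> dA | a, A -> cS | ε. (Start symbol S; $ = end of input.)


$ ∈ FOLLOW(S). For each A -> αBβ: add FIRST(β)\{ε} to FOLLOW(B); if β nullable, add FOLLOW(A).
FOLLOW(A) = {$}


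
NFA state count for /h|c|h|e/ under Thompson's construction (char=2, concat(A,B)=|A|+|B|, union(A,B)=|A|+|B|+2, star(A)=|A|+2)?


Syntax tree has 4 char leaf(s), 3 union(s), 0 star(s)
chars contribute 4×2 = 8; each union adds +2; each star adds +2
Total: 8 + 6 + 0 = 14 states


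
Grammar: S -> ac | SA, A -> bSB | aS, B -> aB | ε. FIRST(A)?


Per alternative of A: FIRST(bSB) = {b}; FIRST(aS) = {a}
FIRST(A) = {a, b}


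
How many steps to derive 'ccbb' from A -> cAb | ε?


Derivation: A => cAb => ccAbb => ccbb
Steps: 3


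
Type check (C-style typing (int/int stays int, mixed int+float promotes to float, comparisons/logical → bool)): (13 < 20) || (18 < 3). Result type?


Operand types: bool || bool
Rule: logical operators take bool operands and yield bool
Result type: bool


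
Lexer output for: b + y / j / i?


Scan left to right, longest-match per lexeme
Tokens: ID(b), OP(+), ID(y), OP(/), ID(j), OP(/), ID(i)


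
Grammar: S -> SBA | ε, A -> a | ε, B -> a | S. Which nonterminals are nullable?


A nonterminal is nullable iff some alternative derives ε (directly, or every symbol in it is nullable)
Nullable: {A, B, S}


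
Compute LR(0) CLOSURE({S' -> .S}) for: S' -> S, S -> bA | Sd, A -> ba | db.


Start: S' -> .S
For each item with dot before a nonterminal B, add B -> .γ for every B-production
Closure: [S' -> .S, S -> .bA, S -> .Sd]


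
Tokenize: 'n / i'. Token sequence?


Scan left to right, longest-match per lexeme
Tokens: ID(n), OP(/), ID(i)


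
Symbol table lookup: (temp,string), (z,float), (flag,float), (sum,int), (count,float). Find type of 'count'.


Lookup 'count' → type float


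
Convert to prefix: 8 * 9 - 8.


left-to-right (same/higher precedence on left): tree is (- (* 8 9) 8)
Prefix: - * 8 9 8


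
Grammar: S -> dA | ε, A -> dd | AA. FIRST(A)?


Per alternative of A: FIRST(dd) = {d}; FIRST(AA) = {d}
FIRST(A) = {d}


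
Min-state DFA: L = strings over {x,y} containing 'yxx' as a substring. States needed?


KMP-style automaton: 3 progress states + 1 absorbing accept = 4
Minimal DFA: 4 states


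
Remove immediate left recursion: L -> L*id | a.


Left-recursive alternatives: L*id; non-recursive: a
Introduce L': L -> aL', L' -> *idL' | ε


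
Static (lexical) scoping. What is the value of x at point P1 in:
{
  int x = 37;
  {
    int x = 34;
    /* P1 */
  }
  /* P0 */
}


x declared in the same block as P1
x = 34


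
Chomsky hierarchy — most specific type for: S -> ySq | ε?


Single nonterminal LHS, but y^n q^n is not regular
Classification: Type 2 (Context-Free)


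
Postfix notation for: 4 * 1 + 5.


Left to right (same or higher precedence on left)
Postfix: 4 1 * 5 +


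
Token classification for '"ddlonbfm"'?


Pattern: double-quoted sequence
Type: STRING_LITERAL


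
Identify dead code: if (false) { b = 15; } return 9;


condition is constant false, so the whole block is unreachable
Dead: 'if (false) { b = 15; }'


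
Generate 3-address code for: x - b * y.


Break into single-operator statements:
t1 = b * y
t2 = x - t1


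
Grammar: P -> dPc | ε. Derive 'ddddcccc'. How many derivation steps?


Derivation: P => dPc => ddPcc => dddPccc => ddddPcccc => ddddcccc
Steps: 5


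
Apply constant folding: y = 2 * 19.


2 * 19 = 38 at compile time
Optimized: y = 38


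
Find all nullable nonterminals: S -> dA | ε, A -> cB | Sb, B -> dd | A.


A nonterminal is nullable iff some alternative derives ε (directly, or every symbol in it is nullable)
Nullable: {S}


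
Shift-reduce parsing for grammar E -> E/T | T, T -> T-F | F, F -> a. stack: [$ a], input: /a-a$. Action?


'a' on top is the handle for F -> a
Action: reduce (F -> a)


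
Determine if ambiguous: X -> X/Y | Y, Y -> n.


precedence layered via separate nonterminal Y: deterministic
Unambiguous


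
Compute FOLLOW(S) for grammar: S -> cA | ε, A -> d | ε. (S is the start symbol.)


$ ∈ FOLLOW(S). For each A -> αBβ: add FIRST(β)\{ε} to FOLLOW(B); if β nullable, add FOLLOW(A).
FOLLOW(S) = {$}


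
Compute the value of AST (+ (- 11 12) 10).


Evaluate inner: (- 11 12) = -1
Evaluate root: (+ -1 10) = 9
Result: 9


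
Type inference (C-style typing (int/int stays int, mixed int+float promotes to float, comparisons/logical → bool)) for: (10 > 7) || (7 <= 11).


Operand types: bool || bool
Rule: logical operators take bool operands and yield bool
Result type: bool


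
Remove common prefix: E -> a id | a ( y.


Common prefix: 'a'
Factored: E -> a E', E' -> id | ( y


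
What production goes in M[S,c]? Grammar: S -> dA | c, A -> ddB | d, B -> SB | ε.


For [S, c]: 'c' ∈ FIRST(c)
Entry: S -> c


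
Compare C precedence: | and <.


'<' is relational (level 7); '|' is bitwise OR (level 3)
Higher level binds tighter
'<' has higher precedence than '|'


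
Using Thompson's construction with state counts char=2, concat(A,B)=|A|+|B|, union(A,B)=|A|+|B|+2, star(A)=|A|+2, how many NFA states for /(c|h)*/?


Syntax tree has 2 char leaf(s), 1 union(s), 1 star(s)
chars contribute 2×2 = 4; each union adds +2; each star adds +2
Total: 4 + 2 + 2 = 8 states


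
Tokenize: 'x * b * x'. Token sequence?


Scan left to right, longest-match per lexeme
Tokens: ID(x), OP(*), ID(b), OP(*), ID(x)


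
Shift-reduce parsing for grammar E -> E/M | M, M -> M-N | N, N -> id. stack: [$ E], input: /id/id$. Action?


shift '/' to continue E -> E/M
Action: shift


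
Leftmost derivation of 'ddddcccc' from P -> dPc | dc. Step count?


Derivation: P => dPc => ddPcc => dddPccc => ddddcccc
Steps: 4


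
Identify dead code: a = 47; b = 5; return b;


a is assigned but never read
Dead: 'a = 47'


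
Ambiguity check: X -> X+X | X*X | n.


'n+n*n' has two parse trees (no precedence encoded between + and *)
Ambiguous


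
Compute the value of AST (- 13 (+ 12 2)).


Evaluate inner: (+ 12 2) = 14
Evaluate root: (- 13 14) = -1
Result: -1


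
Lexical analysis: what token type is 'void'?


Pattern: reserved word
Type: KEYWORD


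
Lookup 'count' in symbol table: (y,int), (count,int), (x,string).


Lookup 'count' → type int


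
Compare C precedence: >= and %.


'%' is multiplicative (level 10); '>=' is relational (level 7)
Higher level binds tighter
'%' has higher precedence than '>='


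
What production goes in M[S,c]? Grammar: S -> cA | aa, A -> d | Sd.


For [S, c]: 'c' ∈ FIRST(cA)
Entry: S -> cA


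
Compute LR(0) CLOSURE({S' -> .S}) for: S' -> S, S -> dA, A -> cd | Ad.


Start: S' -> .S
For each item with dot before a nonterminal B, add B -> .γ for every B-production
Closure: [S' -> .S, S -> .dA]


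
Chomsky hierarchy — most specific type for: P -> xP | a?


Right-linear: every RHS is a terminal or a terminal followed by one nonterminal
Classification: Type 3 (Regular)


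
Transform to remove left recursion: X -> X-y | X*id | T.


Left-recursive alternatives: X-y, X*id; non-recursive: T
Introduce X': X -> TX', X' -> -yX' | *idX' | ε


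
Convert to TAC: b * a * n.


Break into single-operator statements:
t1 = b * a
t2 = t1 * n


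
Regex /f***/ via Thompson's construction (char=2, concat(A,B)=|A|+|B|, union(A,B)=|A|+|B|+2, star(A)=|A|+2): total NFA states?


Syntax tree has 1 char leaf(s), 0 union(s), 3 star(s)
chars contribute 1×2 = 2; each union adds +2; each star adds +2
Total: 2 + 0 + 6 = 8 states


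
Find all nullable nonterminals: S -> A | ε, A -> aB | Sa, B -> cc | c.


A nonterminal is nullable iff some alternative derives ε (directly, or every symbol in it is nullable)
Nullable: {S}


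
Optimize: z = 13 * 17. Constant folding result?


13 * 17 = 221 at compile time
Optimized: z = 221


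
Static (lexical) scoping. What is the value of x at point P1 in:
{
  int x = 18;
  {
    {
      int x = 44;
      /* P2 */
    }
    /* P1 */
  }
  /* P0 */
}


P1's block does not declare x; resolves to the enclosing declaration at depth 0
x = 18


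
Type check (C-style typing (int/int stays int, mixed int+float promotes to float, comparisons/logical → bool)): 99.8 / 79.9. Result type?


Operand types: float / float
Rule: mixed int/float promotes to float; int/int stays int
Result type: float


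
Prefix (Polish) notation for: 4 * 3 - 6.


left-to-right (same/higher precedence on left): tree is (- (* 4 3) 6)
Prefix: - * 4 3 6


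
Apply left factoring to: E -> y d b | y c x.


Common prefix: 'y'
Factored: E -> y E', E' -> d b | c x


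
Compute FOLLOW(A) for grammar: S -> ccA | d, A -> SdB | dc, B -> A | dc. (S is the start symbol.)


$ ∈ FOLLOW(S). For each A -> αBβ: add FIRST(β)\{ε} to FOLLOW(B); if β nullable, add FOLLOW(A).
FOLLOW(A) = {$, d}


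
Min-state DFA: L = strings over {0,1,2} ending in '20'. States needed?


Track the longest suffix of input matching a prefix of '20': 3 classes (prefixes of length 0..2)
Minimal DFA: 3 states


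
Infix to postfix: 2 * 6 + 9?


Left to right (same or higher precedence on left)
Postfix: 2 6 * 9 +


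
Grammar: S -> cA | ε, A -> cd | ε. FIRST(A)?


Per alternative of A: FIRST(cd) = {c}; FIRST(ε) = {ε}
FIRST(A) = {c, ε}


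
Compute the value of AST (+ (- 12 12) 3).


Evaluate inner: (- 12 12) = 0
Evaluate root: (+ 0 3) = 3
Result: 3


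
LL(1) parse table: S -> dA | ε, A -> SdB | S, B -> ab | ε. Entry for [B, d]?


For [B, d]: ε is nullable and 'd' ∈ FOLLOW(B)
Entry: B -> ε


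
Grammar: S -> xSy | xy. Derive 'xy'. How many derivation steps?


Derivation: S => xy
Steps: 1


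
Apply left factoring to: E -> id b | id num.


Common prefix: 'id'
Factored: E -> id E', E' -> b | num


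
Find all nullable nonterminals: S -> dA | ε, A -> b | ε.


A nonterminal is nullable iff some alternative derives ε (directly, or every symbol in it is nullable)
Nullable: {A, S}


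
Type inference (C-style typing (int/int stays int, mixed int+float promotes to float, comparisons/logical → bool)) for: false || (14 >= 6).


Operand types: bool || bool
Rule: logical operators take bool operands and yield bool
Result type: bool


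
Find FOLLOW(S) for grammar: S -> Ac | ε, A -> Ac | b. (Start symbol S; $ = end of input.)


$ ∈ FOLLOW(S). For each A -> αBβ: add FIRST(β)\{ε} to FOLLOW(B); if β nullable, add FOLLOW(A).
FOLLOW(S) = {$}


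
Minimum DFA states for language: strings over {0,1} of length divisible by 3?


Track length mod 3: states 0..2, accept at 0
Minimal DFA: 3 states


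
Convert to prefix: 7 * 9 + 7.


left-to-right (same/higher precedence on left): tree is (+ (* 7 9) 7)
Prefix: + * 7 9 7


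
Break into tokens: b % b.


Scan left to right, longest-match per lexeme
Tokens: ID(b), OP(%), ID(b)


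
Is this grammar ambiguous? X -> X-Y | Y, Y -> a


precedence layered via separate nonterminal Y: deterministic
Unambiguous


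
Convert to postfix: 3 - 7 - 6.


Left to right (same or higher precedence on left)
Postfix: 3 7 - 6 -


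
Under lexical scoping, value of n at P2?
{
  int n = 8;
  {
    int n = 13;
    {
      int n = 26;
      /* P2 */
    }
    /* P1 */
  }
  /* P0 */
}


n declared in the same block as P2
n = 26


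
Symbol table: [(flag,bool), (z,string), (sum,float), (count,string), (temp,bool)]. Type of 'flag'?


Lookup 'flag' → type bool


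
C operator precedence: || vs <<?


'<<' is shift (level 8); '||' is logical OR (level 1)
Higher level binds tighter
'<<' has higher precedence than '||'


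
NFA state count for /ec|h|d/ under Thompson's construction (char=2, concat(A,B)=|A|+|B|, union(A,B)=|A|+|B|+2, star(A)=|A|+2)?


Syntax tree has 4 char leaf(s), 2 union(s), 0 star(s)
chars contribute 4×2 = 8; each union adds +2; each star adds +2
Total: 8 + 4 + 0 = 12 states


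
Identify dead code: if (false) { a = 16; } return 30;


condition is constant false, so the whole block is unreachable
Dead: 'if (false) { a = 16; }'


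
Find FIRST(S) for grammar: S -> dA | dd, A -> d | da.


Per alternative of S: FIRST(dA) = {d}; FIRST(dd) = {d}
FIRST(S) = {d}


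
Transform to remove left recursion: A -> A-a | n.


Left-recursive alternatives: A-a; non-recursive: n
Introduce A': A -> nA', A' -> -aA' | ε


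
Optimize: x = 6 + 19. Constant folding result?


6 + 19 = 25 at compile time
Optimized: x = 25


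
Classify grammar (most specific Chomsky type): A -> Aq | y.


Left-linear: every RHS is a terminal or one nonterminal followed by a terminal
Classification: Type 3 (Regular)


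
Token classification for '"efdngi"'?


Pattern: double-quoted sequence
Type: STRING_LITERAL


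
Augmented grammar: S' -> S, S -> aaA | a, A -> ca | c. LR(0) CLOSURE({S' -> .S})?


Start: S' -> .S
For each item with dot before a nonterminal B, add B -> .γ for every B-production
Closure: [S' -> .S, S -> .aaA, S -> .a]


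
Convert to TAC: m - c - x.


Break into single-operator statements:
t1 = m - c
t2 = t1 - x


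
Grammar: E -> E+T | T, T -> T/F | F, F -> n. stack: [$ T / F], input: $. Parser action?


handle 'T/F' on top
Action: reduce (T -> T/F)


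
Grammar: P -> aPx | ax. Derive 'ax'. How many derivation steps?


Derivation: P => ax
Steps: 1


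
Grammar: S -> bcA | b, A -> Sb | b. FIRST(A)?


Per alternative of A: FIRST(Sb) = {b}; FIRST(b) = {b}
FIRST(A) = {b}


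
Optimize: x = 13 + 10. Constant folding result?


13 + 10 = 23 at compile time
Optimized: x = 23


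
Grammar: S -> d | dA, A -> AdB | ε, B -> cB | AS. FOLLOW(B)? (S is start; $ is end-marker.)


$ ∈ FOLLOW(S). For each A -> αBβ: add FIRST(β)\{ε} to FOLLOW(B); if β nullable, add FOLLOW(A).
FOLLOW(B) = {$, d}


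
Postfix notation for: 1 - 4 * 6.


* has higher precedence, evaluate 4*6 first
Postfix: 1 4 6 * -


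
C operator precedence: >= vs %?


'%' is multiplicative (level 10); '>=' is relational (level 7)
Higher level binds tighter
'%' has higher precedence than '>='


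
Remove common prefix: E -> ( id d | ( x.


Common prefix: '('
Factored: E -> ( E', E' -> id d | x


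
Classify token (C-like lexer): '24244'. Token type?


Pattern: digits only
Type: INTEGER_LITERAL


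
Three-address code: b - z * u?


Break into single-operator statements:
t1 = z * u
t2 = b - t1


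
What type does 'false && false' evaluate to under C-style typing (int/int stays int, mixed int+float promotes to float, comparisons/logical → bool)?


Operand types: bool && bool
Rule: logical operators take bool operands and yield bool
Result type: bool


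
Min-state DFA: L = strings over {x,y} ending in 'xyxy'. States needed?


Track the longest suffix of input matching a prefix of 'xyxy': 5 classes (prefixes of length 0..4)
Minimal DFA: 5 states


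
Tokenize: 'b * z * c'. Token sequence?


Scan left to right, longest-match per lexeme
Tokens: ID(b), OP(*), ID(z), OP(*), ID(c)


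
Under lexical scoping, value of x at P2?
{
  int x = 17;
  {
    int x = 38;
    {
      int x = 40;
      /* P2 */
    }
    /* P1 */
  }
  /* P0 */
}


x declared in the same block as P2
x = 40


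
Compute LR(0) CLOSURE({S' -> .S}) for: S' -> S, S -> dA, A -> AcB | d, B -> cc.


Start: S' -> .S
For each item with dot before a nonterminal B, add B -> .γ for every B-production
Closure: [S' -> .S, S -> .dA]


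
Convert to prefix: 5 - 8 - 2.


left-to-right (same/higher precedence on left): tree is (- (- 5 8) 2)
Prefix: - - 5 8 2


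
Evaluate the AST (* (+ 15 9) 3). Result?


Evaluate inner: (+ 15 9) = 24
Evaluate root: (* 24 3) = 72
Result: 72


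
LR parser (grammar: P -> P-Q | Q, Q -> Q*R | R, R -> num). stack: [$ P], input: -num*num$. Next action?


shift '-' to continue P -> P-Q
Action: shift


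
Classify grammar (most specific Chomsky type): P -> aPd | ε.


Single nonterminal LHS, but a^n d^n is not regular
Classification: Type 2 (Context-Free)


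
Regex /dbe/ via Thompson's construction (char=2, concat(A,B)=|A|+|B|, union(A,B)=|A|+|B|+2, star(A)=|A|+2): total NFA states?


Syntax tree has 3 char leaf(s), 0 union(s), 0 star(s)
chars contribute 3×2 = 6; each union adds +2; each star adds +2
Total: 6 + 0 + 0 = 6 states


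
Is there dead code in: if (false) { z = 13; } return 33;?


condition is constant false, so the whole block is unreachable
Dead: 'if (false) { z = 13; }'


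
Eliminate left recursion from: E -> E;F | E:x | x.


Left-recursive alternatives: E;F, E:x; non-recursive: x
Introduce E': E -> xE', E' -> ;FE' | :xE' | ε


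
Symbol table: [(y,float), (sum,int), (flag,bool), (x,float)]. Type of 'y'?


Lookup 'y' → type float


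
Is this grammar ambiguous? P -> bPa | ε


balanced b^n…a^n: each string has a unique parse
Unambiguous


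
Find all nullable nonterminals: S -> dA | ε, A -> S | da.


A nonterminal is nullable iff some alternative derives ε (directly, or every symbol in it is nullable)
Nullable: {A, S}


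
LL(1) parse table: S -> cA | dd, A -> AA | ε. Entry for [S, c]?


For [S, c]: 'c' ∈ FIRST(cA)
Entry: S -> cA


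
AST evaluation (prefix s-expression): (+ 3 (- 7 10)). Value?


Evaluate inner: (- 7 10) = -3
Evaluate root: (+ 3 -3) = 0
Result: 0


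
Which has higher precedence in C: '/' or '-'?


'/' is multiplicative (level 10); '-' is additive (level 9)
Higher level binds tighter
'/' has higher precedence than '-'


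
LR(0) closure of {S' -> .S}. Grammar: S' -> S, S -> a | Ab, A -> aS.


Start: S' -> .S
For each item with dot before a nonterminal B, add B -> .γ for every B-production
Closure: [S' -> .S, S -> .a, S -> .Ab, A -> .aS]


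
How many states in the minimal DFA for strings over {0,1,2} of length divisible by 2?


Track length mod 2: states 0..1, accept at 0
Minimal DFA: 2 states


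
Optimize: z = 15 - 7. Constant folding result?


15 - 7 = 8 at compile time
Optimized: z = 8


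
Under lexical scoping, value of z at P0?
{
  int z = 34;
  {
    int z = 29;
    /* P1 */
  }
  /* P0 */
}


z declared in the same block as P0
z = 34


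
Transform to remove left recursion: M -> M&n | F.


Left-recursive alternatives: M&n; non-recursive: F
Introduce M': M -> FM', M' -> &nM' | ε


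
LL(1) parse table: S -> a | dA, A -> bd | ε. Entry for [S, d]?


For [S, d]: 'd' ∈ FIRST(dA)
Entry: S -> dA


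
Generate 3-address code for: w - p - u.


Break into single-operator statements:
t1 = w - p
t2 = t1 - u


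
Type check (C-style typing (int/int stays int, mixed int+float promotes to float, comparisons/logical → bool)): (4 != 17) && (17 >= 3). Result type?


Operand types: bool && bool
Rule: logical operators take bool operands and yield bool
Result type: bool


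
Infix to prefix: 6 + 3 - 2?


left-to-right (same/higher precedence on left): tree is (- (+ 6 3) 2)
Prefix: - + 6 3 2


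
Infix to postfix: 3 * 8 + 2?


Left to right (same or higher precedence on left)
Postfix: 3 8 * 2 +


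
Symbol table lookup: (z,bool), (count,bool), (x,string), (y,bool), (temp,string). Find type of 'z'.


Lookup 'z' → type bool


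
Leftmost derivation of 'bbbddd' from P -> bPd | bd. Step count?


Derivation: P => bPd => bbPdd => bbbddd
Steps: 3


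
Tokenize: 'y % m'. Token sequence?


Scan left to right, longest-match per lexeme
Tokens: ID(y), OP(%), ID(m)


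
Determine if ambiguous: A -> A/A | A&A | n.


'n/n&n' has two parse trees (no precedence encoded between / and &)
Ambiguous


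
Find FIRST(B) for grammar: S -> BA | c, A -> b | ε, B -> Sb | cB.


Per alternative of B: FIRST(Sb) = {c}; FIRST(cB) = {c}
FIRST(B) = {c}


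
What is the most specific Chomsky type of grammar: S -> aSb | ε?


Single nonterminal LHS, but a^n b^n is not regular
Classification: Type 2 (Context-Free)


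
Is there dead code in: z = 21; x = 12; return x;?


z is assigned but never read
Dead: 'z = 21'


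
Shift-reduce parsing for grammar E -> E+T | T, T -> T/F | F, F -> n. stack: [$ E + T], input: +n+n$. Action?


handle 'E+T' on top; lookahead ∈ FOLLOW(E) = {+, $}
Action: reduce (E -> E+T)


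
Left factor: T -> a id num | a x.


Common prefix: 'a'
Factored: T -> a T', T' -> id num | x


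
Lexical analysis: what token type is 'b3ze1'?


Pattern: letter/underscore followed by alphanumerics, not a keyword
Type: IDENTIFIER


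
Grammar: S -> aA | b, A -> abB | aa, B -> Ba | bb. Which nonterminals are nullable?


A nonterminal is nullable iff some alternative derives ε (directly, or every symbol in it is nullable)
Nullable: {}


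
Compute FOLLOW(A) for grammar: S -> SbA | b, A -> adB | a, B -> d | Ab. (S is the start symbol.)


$ ∈ FOLLOW(S). For each A -> αBβ: add FIRST(β)\{ε} to FOLLOW(B); if β nullable, add FOLLOW(A).
FOLLOW(A) = {$, b}


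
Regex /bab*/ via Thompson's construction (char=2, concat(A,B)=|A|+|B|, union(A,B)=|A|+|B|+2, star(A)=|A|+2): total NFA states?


Syntax tree has 3 char leaf(s), 0 union(s), 1 star(s)
chars contribute 3×2 = 6; each union adds +2; each star adds +2
Total: 6 + 0 + 2 = 8 states


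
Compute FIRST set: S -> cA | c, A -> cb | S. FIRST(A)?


Per alternative of A: FIRST(cb) = {c}; FIRST(S) = {c}
FIRST(A) = {c}


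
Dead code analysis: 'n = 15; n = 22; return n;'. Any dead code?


first assignment to n is overwritten before any read
Dead: 'n = 15'


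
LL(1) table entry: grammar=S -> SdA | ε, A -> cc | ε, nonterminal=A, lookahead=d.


For [A, d]: ε is nullable and 'd' ∈ FOLLOW(A)
Entry: A -> ε


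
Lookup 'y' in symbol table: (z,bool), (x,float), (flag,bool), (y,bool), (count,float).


Lookup 'y' → type bool


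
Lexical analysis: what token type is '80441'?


Pattern: digits only
Type: INTEGER_LITERAL


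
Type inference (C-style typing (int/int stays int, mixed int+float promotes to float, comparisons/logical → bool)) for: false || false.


Operand types: bool || bool
Rule: logical operators take bool operands and yield bool
Result type: bool


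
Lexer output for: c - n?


Scan left to right, longest-match per lexeme
Tokens: ID(c), OP(-), ID(n)


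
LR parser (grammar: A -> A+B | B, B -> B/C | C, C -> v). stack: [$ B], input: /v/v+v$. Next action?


shift '/' to continue B -> B/C
Action: shift


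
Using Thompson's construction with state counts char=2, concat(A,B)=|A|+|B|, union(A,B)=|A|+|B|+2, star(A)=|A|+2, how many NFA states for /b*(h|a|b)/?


Syntax tree has 4 char leaf(s), 2 union(s), 1 star(s)
chars contribute 4×2 = 8; each union adds +2; each star adds +2
Total: 8 + 4 + 2 = 14 states


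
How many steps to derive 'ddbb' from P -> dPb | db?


Derivation: P => dPb => ddbb
Steps: 2


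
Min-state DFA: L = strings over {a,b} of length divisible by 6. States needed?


Track length mod 6: states 0..5, accept at 0
Minimal DFA: 6 states


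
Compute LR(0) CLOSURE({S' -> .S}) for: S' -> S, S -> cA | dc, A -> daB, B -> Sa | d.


Start: S' -> .S
For each item with dot before a nonterminal B, add B -> .γ for every B-production
Closure: [S' -> .S, S -> .cA, S -> .dc]


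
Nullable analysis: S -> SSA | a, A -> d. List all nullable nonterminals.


A nonterminal is nullable iff some alternative derives ε (directly, or every symbol in it is nullable)
Nullable: {}


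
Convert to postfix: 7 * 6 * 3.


Left to right (same or higher precedence on left)
Postfix: 7 6 * 3 *


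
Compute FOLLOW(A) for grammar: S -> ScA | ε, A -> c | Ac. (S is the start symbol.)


$ ∈ FOLLOW(S). For each A -> αBβ: add FIRST(β)\{ε} to FOLLOW(B); if β nullable, add FOLLOW(A).
FOLLOW(A) = {$, c}
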